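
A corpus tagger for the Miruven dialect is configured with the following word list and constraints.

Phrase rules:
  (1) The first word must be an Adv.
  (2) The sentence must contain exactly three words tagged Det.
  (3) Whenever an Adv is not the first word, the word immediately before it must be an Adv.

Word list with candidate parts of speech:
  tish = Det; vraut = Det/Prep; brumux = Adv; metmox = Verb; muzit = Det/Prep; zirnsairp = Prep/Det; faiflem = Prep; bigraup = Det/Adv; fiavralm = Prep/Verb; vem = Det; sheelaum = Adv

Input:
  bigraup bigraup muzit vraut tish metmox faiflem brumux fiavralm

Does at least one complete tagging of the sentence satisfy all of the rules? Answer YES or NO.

NO

Candidates per position — 1:bigraup {Det,Adv}; 2:bigraup {Det,Adv}; 3:muzit {Det,Prep}; 4:vraut {Det,Prep}; 5:tish {Det}; 6:metmox {Verb}; 7:faiflem {Prep}; 8:brumux {Adv}; 9:fiavralm {Prep,Verb}.
Rule 3 cannot be satisfied by any choice of tags from the lexicon.
So there is no consistent tagging.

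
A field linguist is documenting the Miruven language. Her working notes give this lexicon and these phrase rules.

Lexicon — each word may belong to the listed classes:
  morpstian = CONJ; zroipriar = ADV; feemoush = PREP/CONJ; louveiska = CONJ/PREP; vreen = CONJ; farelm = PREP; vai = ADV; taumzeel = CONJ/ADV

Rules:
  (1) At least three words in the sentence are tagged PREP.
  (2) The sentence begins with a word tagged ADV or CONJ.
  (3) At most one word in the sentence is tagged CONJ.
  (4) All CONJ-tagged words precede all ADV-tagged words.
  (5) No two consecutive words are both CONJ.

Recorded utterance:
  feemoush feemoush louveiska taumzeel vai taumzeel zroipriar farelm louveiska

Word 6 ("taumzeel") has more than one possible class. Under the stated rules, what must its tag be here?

ADV

Candidates per position — 1:feemoush {PREP,CONJ}; 2:feemoush {PREP,CONJ}; 3:louveiska {CONJ,PREP}; 4:taumzeel {CONJ,ADV}; 5:vai {ADV}; 6:taumzeel {CONJ,ADV}; 7:zroipriar {ADV}; 8:farelm {PREP}; 9:louveiska {CONJ,PREP}.
Word 1 cannot be PREP — rule 2 would then fail for every completion. It is CONJ.
Word 2 cannot be CONJ — rule 3 would then fail for every completion. It is PREP.
Word 3 cannot be CONJ — rule 3 would then fail for every completion. It is PREP.
Word 4 cannot be CONJ — rule 3 would then fail for every completion. It is ADV.
Word 6 cannot be CONJ — rule 3 would then fail for every completion. It is ADV.
Word 9 cannot be CONJ — rule 3 would then fail for every completion. It is PREP.
The unique satisfying tagging is: CONJ PREP PREP ADV ADV ADV ADV PREP PREP.
Check: rule 1 satisfied; rule 2 satisfied; rule 3 satisfied; rule 4 satisfied; rule 5 satisfied.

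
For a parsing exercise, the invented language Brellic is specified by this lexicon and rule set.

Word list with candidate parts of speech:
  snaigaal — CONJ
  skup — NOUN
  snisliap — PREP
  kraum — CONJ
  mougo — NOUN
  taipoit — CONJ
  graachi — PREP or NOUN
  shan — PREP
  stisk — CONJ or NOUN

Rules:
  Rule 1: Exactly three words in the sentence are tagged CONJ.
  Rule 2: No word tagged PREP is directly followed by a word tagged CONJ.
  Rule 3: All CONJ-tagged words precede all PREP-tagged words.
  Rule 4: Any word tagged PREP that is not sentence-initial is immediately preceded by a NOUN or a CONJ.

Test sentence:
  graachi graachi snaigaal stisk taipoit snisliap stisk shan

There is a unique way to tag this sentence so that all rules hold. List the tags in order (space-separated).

Candidates per position — 1:graachi {PREP,NOUN}; 2:graachi {PREP,NOUN}; 3:snaigaal {CONJ}; 4:stisk {CONJ,NOUN}; 5:taipoit {CONJ}; 6:snisliap {PREP}; 7:stisk {CONJ,NOUN}; 8:shan {PREP}.
At position 1, choosing PREP makes rule 3 impossible to satisfy; hence NOUN.
At position 2, choosing PREP makes rule 2 impossible to satisfy; hence NOUN.
At position 7, choosing CONJ makes rule 2 impossible to satisfy; hence NOUN.
At position 4, choosing NOUN makes rule 1 impossible to satisfy; hence CONJ.
That leaves exactly one tagging: NOUN NOUN CONJ CONJ CONJ PREP NOUN PREP.
Rule-by-rule: rule 1 ok; rule 2 ok; rule 3 ok; rule 4 ok.

NOUN NOUN CONJ CONJ CONJ PREP NOUN PREP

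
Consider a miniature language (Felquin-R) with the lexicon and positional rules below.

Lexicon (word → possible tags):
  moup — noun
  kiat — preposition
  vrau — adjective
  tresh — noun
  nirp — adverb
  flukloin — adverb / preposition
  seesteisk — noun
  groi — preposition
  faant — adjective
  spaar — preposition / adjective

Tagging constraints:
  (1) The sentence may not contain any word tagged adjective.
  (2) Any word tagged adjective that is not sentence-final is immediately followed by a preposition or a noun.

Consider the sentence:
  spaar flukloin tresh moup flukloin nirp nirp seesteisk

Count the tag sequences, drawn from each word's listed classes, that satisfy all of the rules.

Candidates per position — 1:spaar {preposition,adjective}; 2:flukloin {adverb,preposition}; 3:tresh {noun}; 4:moup {noun}; 5:flukloin {adverb,preposition}; 6:nirp {adverb}; 7:nirp {adverb}; 8:seesteisk {noun}.
There are 8 candidate sequences in total.
The sequences that satisfy every rule: preposition adverb noun noun adverb adverb adverb noun; preposition adverb noun noun preposition adverb adverb noun; preposition preposition noun noun adverb adverb adverb noun; preposition preposition noun noun preposition adverb adverb noun.
Count = 4.

4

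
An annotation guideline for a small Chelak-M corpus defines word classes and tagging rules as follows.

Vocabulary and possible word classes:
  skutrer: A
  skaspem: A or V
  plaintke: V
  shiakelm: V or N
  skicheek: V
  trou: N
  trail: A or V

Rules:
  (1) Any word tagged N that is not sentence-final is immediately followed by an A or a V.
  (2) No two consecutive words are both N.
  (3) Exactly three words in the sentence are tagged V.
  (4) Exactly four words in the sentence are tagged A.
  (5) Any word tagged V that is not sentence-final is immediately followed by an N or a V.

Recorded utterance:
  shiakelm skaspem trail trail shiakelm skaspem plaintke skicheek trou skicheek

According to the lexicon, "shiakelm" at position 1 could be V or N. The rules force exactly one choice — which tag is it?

N

Candidates per position — 1:shiakelm {V,N}; 2:skaspem {A,V}; 3:trail {A,V}; 4:trail {A,V}; 5:shiakelm {V,N}; 6:skaspem {A,V}; 7:plaintke {V}; 8:skicheek {V}; 9:trou {N}; 10:skicheek {V}.
Position 1: V is ruled out by rule 3; that leaves N.
Position 2: V is ruled out by rule 3; that leaves A.
Position 3: V is ruled out by rule 3; that leaves A.
Position 4: V is ruled out by rule 3; that leaves A.
Position 5: V is ruled out by rule 3; that leaves N.
Position 6: V is ruled out by rule 3; that leaves A.
The only consistent sequence is: N A A A N A V V N V.
Check: rule 1 satisfied; rule 2 satisfied; rule 3 satisfied; rule 4 satisfied; rule 5 satisfied.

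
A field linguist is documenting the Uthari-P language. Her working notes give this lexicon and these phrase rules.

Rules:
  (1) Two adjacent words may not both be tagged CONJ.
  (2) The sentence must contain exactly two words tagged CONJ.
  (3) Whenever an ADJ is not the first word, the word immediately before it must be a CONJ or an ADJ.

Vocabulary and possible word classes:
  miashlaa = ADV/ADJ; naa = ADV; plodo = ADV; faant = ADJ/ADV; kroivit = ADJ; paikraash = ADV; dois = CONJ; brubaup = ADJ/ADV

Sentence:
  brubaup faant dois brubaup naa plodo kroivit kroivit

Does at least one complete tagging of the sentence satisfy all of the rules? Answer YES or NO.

Candidates per position — 1:brubaup {ADJ,ADV}; 2:faant {ADJ,ADV}; 3:dois {CONJ}; 4:brubaup {ADJ,ADV}; 5:naa {ADV}; 6:plodo {ADV}; 7:kroivit {ADJ}; 8:kroivit {ADJ}.
Rule 2 cannot be satisfied by any choice of tags from the lexicon.
So there is no consistent tagging.

NO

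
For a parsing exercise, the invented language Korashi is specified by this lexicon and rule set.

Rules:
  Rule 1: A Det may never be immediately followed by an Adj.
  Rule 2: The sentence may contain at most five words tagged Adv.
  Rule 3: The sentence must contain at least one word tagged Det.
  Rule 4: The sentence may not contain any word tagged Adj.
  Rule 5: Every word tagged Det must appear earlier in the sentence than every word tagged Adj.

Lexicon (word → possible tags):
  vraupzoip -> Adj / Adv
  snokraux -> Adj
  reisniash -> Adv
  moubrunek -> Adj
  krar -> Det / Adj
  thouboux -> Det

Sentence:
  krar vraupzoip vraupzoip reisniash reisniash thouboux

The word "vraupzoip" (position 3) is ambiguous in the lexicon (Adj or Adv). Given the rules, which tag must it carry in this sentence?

Candidates per position — 1:krar {Det,Adj}; 2:vraupzoip {Adj,Adv}; 3:vraupzoip {Adj,Adv}; 4:reisniash {Adv}; 5:reisniash {Adv}; 6:thouboux {Det}.
If word 1 were Adj, no tagging could satisfy rule 4; so word 1 is Det.
If word 2 were Adj, no tagging could satisfy rule 1; so word 2 is Adv.
If word 3 were Adj, no tagging could satisfy rule 4; so word 3 is Adv.
The only consistent sequence is: Det Adv Adv Adv Adv Det.
Checking: rule 1 satisfied; rule 2 satisfied; rule 3 satisfied; rule 4 satisfied; rule 5 satisfied.

Adv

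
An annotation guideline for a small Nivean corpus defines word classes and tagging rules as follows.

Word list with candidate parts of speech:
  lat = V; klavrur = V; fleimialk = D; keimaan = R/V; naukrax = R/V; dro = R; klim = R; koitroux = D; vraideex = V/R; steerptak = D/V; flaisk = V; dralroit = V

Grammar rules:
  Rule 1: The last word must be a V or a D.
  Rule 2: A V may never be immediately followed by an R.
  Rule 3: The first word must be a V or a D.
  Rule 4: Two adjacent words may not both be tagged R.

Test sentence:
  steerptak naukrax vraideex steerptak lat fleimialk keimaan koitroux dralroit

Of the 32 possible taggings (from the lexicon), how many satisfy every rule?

Candidates per position — 1:steerptak {D,V}; 2:naukrax {R,V}; 3:vraideex {V,R}; 4:steerptak {D,V}; 5:lat {V}; 6:fleimialk {D}; 7:keimaan {R,V}; 8:koitroux {D}; 9:dralroit {V}.
There are 32 candidate sequences in total.
Checking each against the rules leaves 12 sequences.
Count = 12.

12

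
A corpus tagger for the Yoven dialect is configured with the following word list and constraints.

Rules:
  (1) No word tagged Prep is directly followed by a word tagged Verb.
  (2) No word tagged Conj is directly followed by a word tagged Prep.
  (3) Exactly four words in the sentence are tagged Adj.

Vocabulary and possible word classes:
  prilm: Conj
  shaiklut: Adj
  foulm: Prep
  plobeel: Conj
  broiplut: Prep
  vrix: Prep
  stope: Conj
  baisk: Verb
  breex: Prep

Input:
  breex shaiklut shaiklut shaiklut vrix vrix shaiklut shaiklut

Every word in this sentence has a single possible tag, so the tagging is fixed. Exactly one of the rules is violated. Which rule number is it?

Fixed tagging: Prep Adj Adj Adj Prep Prep Adj Adj.
Checking each rule: R1 ok, R2 ok, R3 fails.
Only rule 3 fails.

3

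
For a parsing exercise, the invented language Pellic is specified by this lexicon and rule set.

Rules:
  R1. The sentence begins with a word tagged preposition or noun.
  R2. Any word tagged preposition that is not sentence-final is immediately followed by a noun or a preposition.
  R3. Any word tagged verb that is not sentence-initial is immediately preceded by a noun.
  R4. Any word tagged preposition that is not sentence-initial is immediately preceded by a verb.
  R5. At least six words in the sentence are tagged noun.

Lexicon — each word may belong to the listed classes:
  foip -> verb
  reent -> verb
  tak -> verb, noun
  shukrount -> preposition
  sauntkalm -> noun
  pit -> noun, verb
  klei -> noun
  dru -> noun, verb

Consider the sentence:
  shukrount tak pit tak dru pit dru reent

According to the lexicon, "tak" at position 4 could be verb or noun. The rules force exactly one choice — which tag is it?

Candidates per position — 1:shukrount {preposition}; 2:tak {verb,noun}; 3:pit {noun,verb}; 4:tak {verb,noun}; 5:dru {noun,verb}; 6:pit {noun,verb}; 7:dru {noun,verb}; 8:reent {verb}.
Word 2 cannot be verb — rule 2 would then fail for every completion. It is noun.
Word 3 cannot be verb — rule 5 would then fail for every completion. It is noun.
Word 4 cannot be verb — rule 5 would then fail for every completion. It is noun.
Word 5 cannot be verb — rule 5 would then fail for every completion. It is noun.
Word 6 cannot be verb — rule 5 would then fail for every completion. It is noun.
Word 7 cannot be verb — rule 3 would then fail for every completion. It is noun.
That leaves exactly one tagging: preposition noun noun noun noun noun noun verb.
Rule-by-rule: rule 1 holds; rule 2 holds; rule 3 holds; rule 4 holds; rule 5 holds.

noun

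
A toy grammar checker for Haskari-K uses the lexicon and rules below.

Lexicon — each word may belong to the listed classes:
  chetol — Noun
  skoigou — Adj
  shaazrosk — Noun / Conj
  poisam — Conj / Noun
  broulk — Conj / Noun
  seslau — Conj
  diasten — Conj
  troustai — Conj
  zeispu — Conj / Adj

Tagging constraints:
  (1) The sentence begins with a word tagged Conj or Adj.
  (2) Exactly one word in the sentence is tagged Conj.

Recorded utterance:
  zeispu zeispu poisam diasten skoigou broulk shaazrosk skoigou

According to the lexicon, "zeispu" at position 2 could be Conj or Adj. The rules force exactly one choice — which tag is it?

Candidates per position — 1:zeispu {Conj,Adj}; 2:zeispu {Conj,Adj}; 3:poisam {Conj,Noun}; 4:diasten {Conj}; 5:skoigou {Adj}; 6:broulk {Conj,Noun}; 7:shaazrosk {Noun,Conj}; 8:skoigou {Adj}.
At position 1, choosing Conj makes rule 2 impossible to satisfy; hence Adj.
At position 2, choosing Conj makes rule 2 impossible to satisfy; hence Adj.
At position 3, choosing Conj makes rule 2 impossible to satisfy; hence Noun.
At position 6, choosing Conj makes rule 2 impossible to satisfy; hence Noun.
At position 7, choosing Conj makes rule 2 impossible to satisfy; hence Noun.
The only consistent sequence is: Adj Adj Noun Conj Adj Noun Noun Adj.
Checking: rule 1 ✓; rule 2 ✓.

Adj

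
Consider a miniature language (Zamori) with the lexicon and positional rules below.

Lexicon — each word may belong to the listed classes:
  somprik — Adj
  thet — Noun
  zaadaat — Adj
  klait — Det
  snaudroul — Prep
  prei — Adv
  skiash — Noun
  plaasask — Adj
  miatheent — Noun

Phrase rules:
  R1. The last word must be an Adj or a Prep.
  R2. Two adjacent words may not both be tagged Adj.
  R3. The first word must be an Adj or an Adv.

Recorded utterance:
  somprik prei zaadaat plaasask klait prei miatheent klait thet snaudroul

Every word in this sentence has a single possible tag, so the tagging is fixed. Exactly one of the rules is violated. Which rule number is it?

Fixed tagging: Adj Adv Adj Adj Det Adv Noun Det Noun Prep.
Applying the rules: R1 holds, R2 violated, R3 holds.
Only rule 2 fails.

2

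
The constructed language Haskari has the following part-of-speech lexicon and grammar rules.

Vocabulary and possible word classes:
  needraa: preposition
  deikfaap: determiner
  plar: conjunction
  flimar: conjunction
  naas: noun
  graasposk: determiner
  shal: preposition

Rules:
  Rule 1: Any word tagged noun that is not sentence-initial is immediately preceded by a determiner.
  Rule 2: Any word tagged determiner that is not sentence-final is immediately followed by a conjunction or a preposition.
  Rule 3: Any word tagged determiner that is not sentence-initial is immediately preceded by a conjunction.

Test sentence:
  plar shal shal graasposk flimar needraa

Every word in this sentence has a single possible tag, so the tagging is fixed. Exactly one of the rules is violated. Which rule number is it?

Fixed tagging: conjunction preposition preposition determiner conjunction preposition.
Rule check: R1 pass, R2 pass, R3 fail.
Only rule 3 fails.

3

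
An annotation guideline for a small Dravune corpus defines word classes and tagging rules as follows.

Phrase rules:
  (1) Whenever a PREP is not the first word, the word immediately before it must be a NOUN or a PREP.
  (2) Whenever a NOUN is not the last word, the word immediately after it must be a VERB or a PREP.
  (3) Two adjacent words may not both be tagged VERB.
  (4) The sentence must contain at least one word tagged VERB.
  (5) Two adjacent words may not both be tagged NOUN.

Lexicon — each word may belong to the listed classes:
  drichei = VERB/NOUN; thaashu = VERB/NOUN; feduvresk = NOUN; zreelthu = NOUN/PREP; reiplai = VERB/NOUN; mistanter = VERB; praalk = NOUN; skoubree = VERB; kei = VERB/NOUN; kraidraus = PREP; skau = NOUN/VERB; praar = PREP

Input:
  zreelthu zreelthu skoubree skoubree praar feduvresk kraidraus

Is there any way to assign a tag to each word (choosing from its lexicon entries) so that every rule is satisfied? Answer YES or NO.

NO

Candidates per position — 1:zreelthu {NOUN,PREP}; 2:zreelthu {NOUN,PREP}; 3:skoubree {VERB}; 4:skoubree {VERB}; 5:praar {PREP}; 6:feduvresk {NOUN}; 7:kraidraus {PREP}.
Rule 1 cannot be satisfied by any choice of tags from the lexicon.
So there is no consistent tagging.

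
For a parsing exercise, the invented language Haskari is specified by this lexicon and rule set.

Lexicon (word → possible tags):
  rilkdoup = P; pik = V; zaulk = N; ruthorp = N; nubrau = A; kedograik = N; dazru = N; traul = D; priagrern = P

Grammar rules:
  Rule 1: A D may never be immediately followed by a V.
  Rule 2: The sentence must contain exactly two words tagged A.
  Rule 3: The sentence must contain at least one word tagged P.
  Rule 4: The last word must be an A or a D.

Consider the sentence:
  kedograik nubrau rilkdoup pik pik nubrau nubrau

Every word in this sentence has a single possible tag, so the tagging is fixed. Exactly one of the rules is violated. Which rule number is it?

Fixed tagging: N A P V V A A.
Checking each rule: R1 pass, R2 fail, R3 pass, R4 pass.
Only rule 2 fails.

2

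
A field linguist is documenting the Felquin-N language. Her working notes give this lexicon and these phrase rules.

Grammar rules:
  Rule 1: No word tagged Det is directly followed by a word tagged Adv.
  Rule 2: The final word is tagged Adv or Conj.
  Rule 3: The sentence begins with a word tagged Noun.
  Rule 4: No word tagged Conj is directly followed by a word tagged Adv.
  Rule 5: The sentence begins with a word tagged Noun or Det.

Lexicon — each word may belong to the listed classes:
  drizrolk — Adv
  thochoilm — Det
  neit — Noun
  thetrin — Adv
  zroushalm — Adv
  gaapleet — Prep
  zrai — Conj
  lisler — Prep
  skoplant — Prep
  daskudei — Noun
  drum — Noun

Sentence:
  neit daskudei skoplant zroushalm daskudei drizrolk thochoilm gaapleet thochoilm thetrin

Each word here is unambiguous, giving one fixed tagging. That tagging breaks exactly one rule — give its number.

Fixed tagging: Noun Noun Prep Adv Noun Adv Det Prep Det Adv.
Rule check: R1 violated, R2 holds, R3 holds, R4 holds, R5 holds.
Only rule 1 fails.

1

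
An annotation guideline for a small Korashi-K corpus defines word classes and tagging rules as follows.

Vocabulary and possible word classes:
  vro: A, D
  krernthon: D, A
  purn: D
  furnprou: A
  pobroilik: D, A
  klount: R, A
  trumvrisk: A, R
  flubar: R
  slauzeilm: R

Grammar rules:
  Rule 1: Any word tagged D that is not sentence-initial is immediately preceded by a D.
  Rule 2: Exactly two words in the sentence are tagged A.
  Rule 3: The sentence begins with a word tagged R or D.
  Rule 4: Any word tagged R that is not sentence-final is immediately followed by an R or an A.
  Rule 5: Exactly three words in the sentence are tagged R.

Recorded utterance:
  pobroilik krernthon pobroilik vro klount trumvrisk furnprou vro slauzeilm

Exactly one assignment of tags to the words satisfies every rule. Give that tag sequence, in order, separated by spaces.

D D D D R R A A R

Candidates per position — 1:pobroilik {D,A}; 2:krernthon {D,A}; 3:pobroilik {D,A}; 4:vro {A,D}; 5:klount {R,A}; 6:trumvrisk {A,R}; 7:furnprou {A}; 8:vro {A,D}; 9:slauzeilm {R}.
Position 1: tagging it A would leave rule 3 unsatisfiable, so it must be D.
Position 5: tagging it A would leave rule 5 unsatisfiable, so it must be R.
Position 6: tagging it A would leave rule 5 unsatisfiable, so it must be R.
Position 8: tagging it D would leave rule 1 unsatisfiable, so it must be A.
Position 2: tagging it A would leave rule 2 unsatisfiable, so it must be D.
Position 3: tagging it A would leave rule 2 unsatisfiable, so it must be D.
Position 4: tagging it A would leave rule 2 unsatisfiable, so it must be D.
The only consistent sequence is: D D D D R R A A R.
Check: rule 1 satisfied; rule 2 satisfied; rule 3 satisfied; rule 4 satisfied; rule 5 satisfied.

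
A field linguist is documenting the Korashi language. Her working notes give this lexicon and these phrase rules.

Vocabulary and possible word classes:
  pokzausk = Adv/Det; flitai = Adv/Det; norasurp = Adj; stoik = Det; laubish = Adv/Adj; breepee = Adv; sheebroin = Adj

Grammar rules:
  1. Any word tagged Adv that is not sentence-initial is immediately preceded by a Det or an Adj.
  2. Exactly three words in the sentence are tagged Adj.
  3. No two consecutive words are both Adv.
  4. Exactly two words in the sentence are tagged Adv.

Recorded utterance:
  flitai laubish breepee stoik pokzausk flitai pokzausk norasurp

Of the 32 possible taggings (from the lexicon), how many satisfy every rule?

0

Candidates per position — 1:flitai {Adv,Det}; 2:laubish {Adv,Adj}; 3:breepee {Adv}; 4:stoik {Det}; 5:pokzausk {Adv,Det}; 6:flitai {Adv,Det}; 7:pokzausk {Adv,Det}; 8:norasurp {Adj}.
There are 32 candidate sequences in total.
Rule 2 cannot be satisfied by any choice of tags from the lexicon.
So there is no consistent tagging.
Count = 0.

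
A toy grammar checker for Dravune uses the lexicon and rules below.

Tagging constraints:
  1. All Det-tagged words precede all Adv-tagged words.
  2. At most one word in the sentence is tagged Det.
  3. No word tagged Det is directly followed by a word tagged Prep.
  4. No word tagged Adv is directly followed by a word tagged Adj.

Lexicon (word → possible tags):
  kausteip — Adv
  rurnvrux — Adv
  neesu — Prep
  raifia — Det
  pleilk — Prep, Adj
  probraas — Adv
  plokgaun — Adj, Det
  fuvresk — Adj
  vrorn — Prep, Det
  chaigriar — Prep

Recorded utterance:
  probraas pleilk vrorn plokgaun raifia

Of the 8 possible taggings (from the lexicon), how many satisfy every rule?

0

Candidates per position — 1:probraas {Adv}; 2:pleilk {Prep,Adj}; 3:vrorn {Prep,Det}; 4:plokgaun {Adj,Det}; 5:raifia {Det}.
There are 8 candidate sequences in total.
Rule 1 cannot be satisfied by any choice of tags from the lexicon.
So there is no consistent tagging.
Count = 0.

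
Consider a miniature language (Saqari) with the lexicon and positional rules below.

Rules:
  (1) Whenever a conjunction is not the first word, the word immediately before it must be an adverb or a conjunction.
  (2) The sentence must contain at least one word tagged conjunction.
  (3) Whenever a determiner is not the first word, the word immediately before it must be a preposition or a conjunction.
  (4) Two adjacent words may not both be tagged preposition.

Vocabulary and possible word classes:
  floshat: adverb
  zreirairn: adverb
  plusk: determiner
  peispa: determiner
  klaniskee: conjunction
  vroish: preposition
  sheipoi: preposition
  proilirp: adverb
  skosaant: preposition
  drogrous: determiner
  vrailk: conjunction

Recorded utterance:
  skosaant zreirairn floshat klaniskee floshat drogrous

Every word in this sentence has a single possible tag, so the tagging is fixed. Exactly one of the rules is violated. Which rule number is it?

3

Fixed tagging: preposition adverb adverb conjunction adverb determiner.
Checking each rule: R1 ✓, R2 ✓, R3 ✗, R4 ✓.
Only rule 3 fails.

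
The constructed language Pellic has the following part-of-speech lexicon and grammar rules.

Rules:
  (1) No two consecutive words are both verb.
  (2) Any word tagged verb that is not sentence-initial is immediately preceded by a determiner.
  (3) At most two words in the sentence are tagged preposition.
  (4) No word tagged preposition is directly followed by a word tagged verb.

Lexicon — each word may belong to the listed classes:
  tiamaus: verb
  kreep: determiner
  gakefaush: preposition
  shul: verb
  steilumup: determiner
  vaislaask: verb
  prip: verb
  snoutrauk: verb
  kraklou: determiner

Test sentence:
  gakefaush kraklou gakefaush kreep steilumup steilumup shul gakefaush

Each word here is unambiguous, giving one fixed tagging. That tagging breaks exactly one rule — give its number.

Fixed tagging: preposition determiner preposition determiner determiner determiner verb preposition.
Checking each rule: R1 ok, R2 ok, R3 fails, R4 ok.
Only rule 3 fails.

3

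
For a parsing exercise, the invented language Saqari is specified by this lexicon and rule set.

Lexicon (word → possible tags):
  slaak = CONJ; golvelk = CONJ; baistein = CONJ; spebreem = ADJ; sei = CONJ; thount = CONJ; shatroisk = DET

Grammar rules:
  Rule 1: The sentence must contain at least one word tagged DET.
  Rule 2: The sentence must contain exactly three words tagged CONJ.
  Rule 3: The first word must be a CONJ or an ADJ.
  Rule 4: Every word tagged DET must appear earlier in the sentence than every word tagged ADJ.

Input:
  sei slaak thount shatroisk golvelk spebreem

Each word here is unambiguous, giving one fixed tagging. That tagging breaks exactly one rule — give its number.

Fixed tagging: CONJ CONJ CONJ DET CONJ ADJ.
Rule check: R1 holds, R2 violated, R3 holds, R4 holds.
Only rule 2 fails.

2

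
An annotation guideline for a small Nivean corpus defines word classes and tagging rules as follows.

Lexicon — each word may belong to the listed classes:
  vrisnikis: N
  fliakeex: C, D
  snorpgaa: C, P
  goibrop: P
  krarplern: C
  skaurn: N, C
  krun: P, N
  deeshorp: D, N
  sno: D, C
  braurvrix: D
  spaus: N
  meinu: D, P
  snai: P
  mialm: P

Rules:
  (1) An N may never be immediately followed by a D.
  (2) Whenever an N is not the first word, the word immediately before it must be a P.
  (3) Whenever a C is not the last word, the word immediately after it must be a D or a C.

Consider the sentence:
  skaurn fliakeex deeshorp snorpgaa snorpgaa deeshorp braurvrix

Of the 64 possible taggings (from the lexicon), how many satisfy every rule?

Candidates per position — 1:skaurn {N,C}; 2:fliakeex {C,D}; 3:deeshorp {D,N}; 4:snorpgaa {C,P}; 5:snorpgaa {C,P}; 6:deeshorp {D,N}; 7:braurvrix {D}.
There are 64 candidate sequences in total.
Checking each against the rules leaves 9 sequences.
Count = 9.

9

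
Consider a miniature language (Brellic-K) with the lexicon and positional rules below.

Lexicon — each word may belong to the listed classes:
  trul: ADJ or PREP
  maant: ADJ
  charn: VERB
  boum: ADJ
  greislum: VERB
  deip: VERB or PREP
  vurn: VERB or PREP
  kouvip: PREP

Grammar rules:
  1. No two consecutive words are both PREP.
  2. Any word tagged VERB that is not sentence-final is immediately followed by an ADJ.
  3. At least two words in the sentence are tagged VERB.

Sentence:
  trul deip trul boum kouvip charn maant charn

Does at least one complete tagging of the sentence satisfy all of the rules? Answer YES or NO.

Candidates per position — 1:trul {ADJ,PREP}; 2:deip {VERB,PREP}; 3:trul {ADJ,PREP}; 4:boum {ADJ}; 5:kouvip {PREP}; 6:charn {VERB}; 7:maant {ADJ}; 8:charn {VERB}.
One satisfying assignment: PREP VERB ADJ ADJ PREP VERB ADJ VERB.
Verifying each rule — rule 1 satisfied; rule 2 satisfied; rule 3 satisfied.

YES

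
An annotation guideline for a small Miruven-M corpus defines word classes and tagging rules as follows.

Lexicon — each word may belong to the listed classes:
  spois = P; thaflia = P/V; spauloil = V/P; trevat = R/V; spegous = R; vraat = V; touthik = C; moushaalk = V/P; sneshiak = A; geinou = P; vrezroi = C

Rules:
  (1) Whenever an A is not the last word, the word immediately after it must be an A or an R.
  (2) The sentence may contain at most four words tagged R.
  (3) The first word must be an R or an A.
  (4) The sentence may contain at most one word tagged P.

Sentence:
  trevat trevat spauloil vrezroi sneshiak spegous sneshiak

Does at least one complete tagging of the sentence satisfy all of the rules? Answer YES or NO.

Candidates per position — 1:trevat {R,V}; 2:trevat {R,V}; 3:spauloil {V,P}; 4:vrezroi {C}; 5:sneshiak {A}; 6:spegous {R}; 7:sneshiak {A}.
One satisfying assignment: R R P C A R A.
Checking: rule 1 ok; rule 2 ok; rule 3 ok; rule 4 ok.

YES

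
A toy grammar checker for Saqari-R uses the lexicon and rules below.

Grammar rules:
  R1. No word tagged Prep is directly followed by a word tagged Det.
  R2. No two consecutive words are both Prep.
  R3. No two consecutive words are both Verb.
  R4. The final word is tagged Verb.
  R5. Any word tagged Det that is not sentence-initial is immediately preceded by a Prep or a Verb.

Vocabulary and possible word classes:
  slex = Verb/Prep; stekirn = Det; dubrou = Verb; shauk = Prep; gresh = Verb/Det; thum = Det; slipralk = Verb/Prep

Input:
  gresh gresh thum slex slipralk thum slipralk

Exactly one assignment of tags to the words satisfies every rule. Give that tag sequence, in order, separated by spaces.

Det Verb Det Prep Verb Det Verb

Candidates per position — 1:gresh {Verb,Det}; 2:gresh {Verb,Det}; 3:thum {Det}; 4:slex {Verb,Prep}; 5:slipralk {Verb,Prep}; 6:thum {Det}; 7:slipralk {Verb,Prep}.
If word 2 were Det, no tagging could satisfy rule 5; so word 2 is Verb.
If word 5 were Prep, no tagging could satisfy rule 1; so word 5 is Verb.
If word 7 were Prep, no tagging could satisfy rule 4; so word 7 is Verb.
If word 1 were Verb, no tagging could satisfy rule 3; so word 1 is Det.
If word 4 were Verb, no tagging could satisfy rule 3; so word 4 is Prep.
The unique satisfying tagging is: Det Verb Det Prep Verb Det Verb.
Checking: rule 1 ✓; rule 2 ✓; rule 3 ✓; rule 4 ✓; rule 5 ✓.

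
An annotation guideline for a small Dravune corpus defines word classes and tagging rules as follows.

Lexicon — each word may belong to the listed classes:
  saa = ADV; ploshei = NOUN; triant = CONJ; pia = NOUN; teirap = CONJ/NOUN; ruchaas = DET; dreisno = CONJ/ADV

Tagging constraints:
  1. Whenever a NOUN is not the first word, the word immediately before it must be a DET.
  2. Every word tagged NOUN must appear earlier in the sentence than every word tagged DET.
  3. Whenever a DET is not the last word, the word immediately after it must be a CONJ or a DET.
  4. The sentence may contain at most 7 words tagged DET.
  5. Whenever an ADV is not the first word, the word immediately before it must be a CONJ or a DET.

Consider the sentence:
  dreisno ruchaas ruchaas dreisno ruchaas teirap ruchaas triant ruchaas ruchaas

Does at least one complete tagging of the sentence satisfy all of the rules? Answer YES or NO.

Candidates per position — 1:dreisno {CONJ,ADV}; 2:ruchaas {DET}; 3:ruchaas {DET}; 4:dreisno {CONJ,ADV}; 5:ruchaas {DET}; 6:teirap {CONJ,NOUN}; 7:ruchaas {DET}; 8:triant {CONJ}; 9:ruchaas {DET}; 10:ruchaas {DET}.
One satisfying assignment: ADV DET DET CONJ DET CONJ DET CONJ DET DET.
Checking: rule 1 ✓; rule 2 ✓; rule 3 ✓; rule 4 ✓; rule 5 ✓.

YES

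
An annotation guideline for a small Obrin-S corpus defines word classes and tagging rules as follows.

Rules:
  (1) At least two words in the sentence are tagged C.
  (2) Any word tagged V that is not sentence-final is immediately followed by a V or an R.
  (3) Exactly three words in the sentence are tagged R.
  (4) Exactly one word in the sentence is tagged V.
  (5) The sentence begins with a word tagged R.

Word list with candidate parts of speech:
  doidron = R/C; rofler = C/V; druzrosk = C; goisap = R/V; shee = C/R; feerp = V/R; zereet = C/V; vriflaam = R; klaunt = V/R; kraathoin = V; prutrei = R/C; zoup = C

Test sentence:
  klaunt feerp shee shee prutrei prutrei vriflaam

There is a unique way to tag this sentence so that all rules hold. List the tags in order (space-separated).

R V R C C C R

Candidates per position — 1:klaunt {V,R}; 2:feerp {V,R}; 3:shee {C,R}; 4:shee {C,R}; 5:prutrei {R,C}; 6:prutrei {R,C}; 7:vriflaam {R}.
Position 1: V is ruled out by rule 5; that leaves R.
Position 2: R is ruled out by rule 4; that leaves V.
Position 3: C is ruled out by rule 2; that leaves R.
Position 4: R is ruled out by rule 3; that leaves C.
Position 5: R is ruled out by rule 3; that leaves C.
Position 6: R is ruled out by rule 3; that leaves C.
The only consistent sequence is: R V R C C C R.
Checking: rule 1 ok; rule 2 ok; rule 3 ok; rule 4 ok; rule 5 ok.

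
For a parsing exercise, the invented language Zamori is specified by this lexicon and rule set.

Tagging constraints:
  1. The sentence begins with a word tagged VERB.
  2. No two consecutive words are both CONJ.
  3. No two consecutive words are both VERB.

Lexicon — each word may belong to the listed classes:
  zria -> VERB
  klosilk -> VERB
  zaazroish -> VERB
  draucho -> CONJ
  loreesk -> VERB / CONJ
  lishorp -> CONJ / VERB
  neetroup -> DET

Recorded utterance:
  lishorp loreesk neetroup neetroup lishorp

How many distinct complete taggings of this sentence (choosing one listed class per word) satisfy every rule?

Candidates per position — 1:lishorp {CONJ,VERB}; 2:loreesk {VERB,CONJ}; 3:neetroup {DET}; 4:neetroup {DET}; 5:lishorp {CONJ,VERB}.
There are 8 candidate sequences in total.
The sequences that satisfy every rule: VERB CONJ DET DET CONJ; VERB CONJ DET DET VERB.
Count = 2.

2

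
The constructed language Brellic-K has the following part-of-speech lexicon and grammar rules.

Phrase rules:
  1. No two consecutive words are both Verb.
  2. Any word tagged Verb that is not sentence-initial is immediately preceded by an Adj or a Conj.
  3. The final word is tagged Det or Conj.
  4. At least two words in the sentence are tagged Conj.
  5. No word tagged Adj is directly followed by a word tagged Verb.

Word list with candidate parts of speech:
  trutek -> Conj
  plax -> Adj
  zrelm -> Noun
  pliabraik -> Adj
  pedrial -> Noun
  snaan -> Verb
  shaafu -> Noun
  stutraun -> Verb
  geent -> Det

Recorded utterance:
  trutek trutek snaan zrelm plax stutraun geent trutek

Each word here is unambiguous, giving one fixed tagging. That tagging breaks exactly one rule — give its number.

5

Fixed tagging: Conj Conj Verb Noun Adj Verb Det Conj.
Checking each rule: R1 holds, R2 holds, R3 holds, R4 holds, R5 violated.
Only rule 5 fails.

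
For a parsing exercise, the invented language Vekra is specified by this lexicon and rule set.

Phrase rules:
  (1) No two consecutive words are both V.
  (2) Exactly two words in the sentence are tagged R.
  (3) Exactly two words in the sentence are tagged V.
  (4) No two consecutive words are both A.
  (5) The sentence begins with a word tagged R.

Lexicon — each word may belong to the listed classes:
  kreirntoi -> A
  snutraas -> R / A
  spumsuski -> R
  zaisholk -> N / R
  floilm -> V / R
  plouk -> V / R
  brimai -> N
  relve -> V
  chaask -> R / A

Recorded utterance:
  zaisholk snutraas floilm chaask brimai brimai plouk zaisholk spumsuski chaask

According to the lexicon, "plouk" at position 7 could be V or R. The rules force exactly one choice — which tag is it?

Candidates per position — 1:zaisholk {N,R}; 2:snutraas {R,A}; 3:floilm {V,R}; 4:chaask {R,A}; 5:brimai {N}; 6:brimai {N}; 7:plouk {V,R}; 8:zaisholk {N,R}; 9:spumsuski {R}; 10:chaask {R,A}.
At position 1, choosing N makes rule 5 impossible to satisfy; hence R.
At position 2, choosing R makes rule 2 impossible to satisfy; hence A.
At position 3, choosing R makes rule 2 impossible to satisfy; hence V.
At position 4, choosing R makes rule 2 impossible to satisfy; hence A.
At position 7, choosing R makes rule 2 impossible to satisfy; hence V.
At position 8, choosing R makes rule 2 impossible to satisfy; hence N.
At position 10, choosing R makes rule 2 impossible to satisfy; hence A.
So the tagging must be: R A V A N N V N R A.
Verifying each rule — rule 1 ✓; rule 2 ✓; rule 3 ✓; rule 4 ✓; rule 5 ✓.

V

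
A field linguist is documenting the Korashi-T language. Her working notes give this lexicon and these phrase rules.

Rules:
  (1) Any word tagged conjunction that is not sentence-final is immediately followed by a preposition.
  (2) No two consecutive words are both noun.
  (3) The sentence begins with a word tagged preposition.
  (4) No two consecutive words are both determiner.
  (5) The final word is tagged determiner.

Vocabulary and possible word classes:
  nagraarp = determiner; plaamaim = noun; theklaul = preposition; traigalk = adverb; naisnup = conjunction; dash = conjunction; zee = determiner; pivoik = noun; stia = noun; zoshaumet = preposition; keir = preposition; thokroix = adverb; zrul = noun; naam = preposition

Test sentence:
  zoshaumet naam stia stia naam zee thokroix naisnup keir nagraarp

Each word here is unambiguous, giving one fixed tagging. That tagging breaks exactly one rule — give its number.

2

Fixed tagging: preposition preposition noun noun preposition determiner adverb conjunction preposition determiner.
Applying the rules: R1 pass, R2 fail, R3 pass, R4 pass, R5 pass.
Only rule 2 fails.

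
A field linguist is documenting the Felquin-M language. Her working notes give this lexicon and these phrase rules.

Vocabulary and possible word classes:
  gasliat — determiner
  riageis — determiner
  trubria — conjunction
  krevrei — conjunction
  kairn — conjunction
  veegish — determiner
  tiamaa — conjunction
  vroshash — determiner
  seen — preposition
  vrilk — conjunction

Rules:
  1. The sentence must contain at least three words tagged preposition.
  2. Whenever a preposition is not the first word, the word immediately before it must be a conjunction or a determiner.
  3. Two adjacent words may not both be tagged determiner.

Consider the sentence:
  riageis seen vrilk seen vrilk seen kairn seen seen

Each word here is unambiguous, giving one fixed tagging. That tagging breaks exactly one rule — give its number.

2

Fixed tagging: determiner preposition conjunction preposition conjunction preposition conjunction preposition preposition.
Applying the rules: R1 holds, R2 violated, R3 holds.
Only rule 2 fails.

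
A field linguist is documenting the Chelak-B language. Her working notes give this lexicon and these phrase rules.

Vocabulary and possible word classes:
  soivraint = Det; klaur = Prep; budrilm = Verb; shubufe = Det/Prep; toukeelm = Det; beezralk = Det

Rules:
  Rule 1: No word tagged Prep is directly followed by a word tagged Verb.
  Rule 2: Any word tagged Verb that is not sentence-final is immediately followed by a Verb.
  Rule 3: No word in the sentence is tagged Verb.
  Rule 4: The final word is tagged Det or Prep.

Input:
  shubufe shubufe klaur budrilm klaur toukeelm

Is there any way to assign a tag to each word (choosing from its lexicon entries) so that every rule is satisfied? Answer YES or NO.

Candidates per position — 1:shubufe {Det,Prep}; 2:shubufe {Det,Prep}; 3:klaur {Prep}; 4:budrilm {Verb}; 5:klaur {Prep}; 6:toukeelm {Det}.
Rule 1 cannot be satisfied by any choice of tags from the lexicon.
So there is no consistent tagging.

NO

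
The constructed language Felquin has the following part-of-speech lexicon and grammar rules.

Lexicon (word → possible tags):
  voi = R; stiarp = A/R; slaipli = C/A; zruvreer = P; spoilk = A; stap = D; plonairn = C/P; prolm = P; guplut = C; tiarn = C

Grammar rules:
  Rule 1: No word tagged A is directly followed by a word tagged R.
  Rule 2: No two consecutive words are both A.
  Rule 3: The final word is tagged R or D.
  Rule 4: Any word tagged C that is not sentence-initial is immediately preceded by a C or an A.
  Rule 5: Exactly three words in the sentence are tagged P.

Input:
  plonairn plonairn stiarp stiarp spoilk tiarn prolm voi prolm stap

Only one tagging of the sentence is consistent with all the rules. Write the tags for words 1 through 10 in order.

C P R R A C P R P D

Candidates per position — 1:plonairn {C,P}; 2:plonairn {C,P}; 3:stiarp {A,R}; 4:stiarp {A,R}; 5:spoilk {A}; 6:tiarn {C}; 7:prolm {P}; 8:voi {R}; 9:prolm {P}; 10:stap {D}.
At position 4, choosing A makes rule 2 impossible to satisfy; hence R.
At position 3, choosing A makes rule 1 impossible to satisfy; hence R.
The remaining ambiguous positions (1, 2) are resolved jointly — only one combination satisfies every rule.
That leaves exactly one tagging: C P R R A C P R P D.
Checking: rule 1 ok; rule 2 ok; rule 3 ok; rule 4 ok; rule 5 ok.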